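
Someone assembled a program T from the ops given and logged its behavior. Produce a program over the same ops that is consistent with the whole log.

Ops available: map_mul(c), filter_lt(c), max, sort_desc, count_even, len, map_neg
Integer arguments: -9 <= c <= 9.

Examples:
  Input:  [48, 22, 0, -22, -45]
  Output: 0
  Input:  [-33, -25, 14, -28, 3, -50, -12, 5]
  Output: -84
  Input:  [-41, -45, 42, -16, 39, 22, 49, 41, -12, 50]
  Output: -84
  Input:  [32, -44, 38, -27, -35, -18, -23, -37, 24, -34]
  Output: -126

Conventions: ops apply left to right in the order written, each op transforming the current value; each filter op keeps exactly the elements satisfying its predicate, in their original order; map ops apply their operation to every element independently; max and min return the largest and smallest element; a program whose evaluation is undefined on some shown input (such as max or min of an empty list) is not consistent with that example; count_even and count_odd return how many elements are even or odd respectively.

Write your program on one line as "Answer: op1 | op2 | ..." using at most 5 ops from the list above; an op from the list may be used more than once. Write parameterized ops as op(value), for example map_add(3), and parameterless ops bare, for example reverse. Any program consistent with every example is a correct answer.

map_neg | sort_desc | map_mul(-7) | filter_lt(4) | max

Check, running the answer program on each example:
  [48, 22, 0, -22, -45] -> [-48, -22, 0, 22, 45] -> [45, 22, 0, -22, -48] -> [-315, -154, 0, 154, 336] -> [-315, -154, 0] -> 0
  [-33, -25, 14, -28, 3, -50, -12, 5] -> [33, 25, -14, 28, -3, 50, 12, -5] -> [50, 33, 28, 25, 12, -3, -5, -14] -> [-350, -231, -196, -175, -84, 21, 35, 98] -> [-350, -231, -196, -175, -84] -> -84
  [-41, -45, 42, -16, 39, 22, 49, 41, -12, 50] -> [41, 45, -42, 16, -39, -22, -49, -41, 12, -50] -> [45, 41, 16, 12, -22, -39, -41, -42, -49, -50] -> [-315, -287, -112, -84, 154, 273, 287, 294, 343, 350] -> [-315, -287, -112, -84] -> -84
  [32, -44, 38, -27, -35, -18, -23, -37, 24, -34] -> [-32, 44, -38, 27, 35, 18, 23, 37, -24, 34] -> [44, 37, 35, 34, 27, 23, 18, -24, -32, -38] -> [-308, -259, -245, -238, -189, -161, -126, 168, 224, 266] -> [-308, -259, -245, -238, -189, -161, -126] -> -126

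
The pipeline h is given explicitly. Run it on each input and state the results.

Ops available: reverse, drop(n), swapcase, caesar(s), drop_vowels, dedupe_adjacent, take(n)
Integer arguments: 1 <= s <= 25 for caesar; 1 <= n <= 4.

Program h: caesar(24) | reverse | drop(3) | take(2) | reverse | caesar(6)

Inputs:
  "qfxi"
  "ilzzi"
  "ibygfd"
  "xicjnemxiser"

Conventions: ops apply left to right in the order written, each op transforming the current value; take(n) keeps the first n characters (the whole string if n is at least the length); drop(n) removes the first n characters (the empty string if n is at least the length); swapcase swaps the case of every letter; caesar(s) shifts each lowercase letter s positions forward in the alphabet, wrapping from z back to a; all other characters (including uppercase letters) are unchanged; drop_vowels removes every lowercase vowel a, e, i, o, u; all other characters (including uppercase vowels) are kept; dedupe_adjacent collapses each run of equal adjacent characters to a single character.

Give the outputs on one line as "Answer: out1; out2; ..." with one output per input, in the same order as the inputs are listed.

"u"; "mp"; "fc"; "bm"

Execution, op by op:
  "qfxi" -> "odvg" -> "gvdo" -> "o" -> "o" -> "o" -> "u"
  "ilzzi" -> "gjxxg" -> "gxxjg" -> "jg" -> "jg" -> "gj" -> "mp"
  "ibygfd" -> "gzwedb" -> "bdewzg" -> "wzg" -> "wz" -> "zw" -> "fc"
  "xicjnemxiser" -> "vgahlckvgqcp" -> "pcqgvkclhagv" -> "gvkclhagv" -> "gv" -> "vg" -> "bm"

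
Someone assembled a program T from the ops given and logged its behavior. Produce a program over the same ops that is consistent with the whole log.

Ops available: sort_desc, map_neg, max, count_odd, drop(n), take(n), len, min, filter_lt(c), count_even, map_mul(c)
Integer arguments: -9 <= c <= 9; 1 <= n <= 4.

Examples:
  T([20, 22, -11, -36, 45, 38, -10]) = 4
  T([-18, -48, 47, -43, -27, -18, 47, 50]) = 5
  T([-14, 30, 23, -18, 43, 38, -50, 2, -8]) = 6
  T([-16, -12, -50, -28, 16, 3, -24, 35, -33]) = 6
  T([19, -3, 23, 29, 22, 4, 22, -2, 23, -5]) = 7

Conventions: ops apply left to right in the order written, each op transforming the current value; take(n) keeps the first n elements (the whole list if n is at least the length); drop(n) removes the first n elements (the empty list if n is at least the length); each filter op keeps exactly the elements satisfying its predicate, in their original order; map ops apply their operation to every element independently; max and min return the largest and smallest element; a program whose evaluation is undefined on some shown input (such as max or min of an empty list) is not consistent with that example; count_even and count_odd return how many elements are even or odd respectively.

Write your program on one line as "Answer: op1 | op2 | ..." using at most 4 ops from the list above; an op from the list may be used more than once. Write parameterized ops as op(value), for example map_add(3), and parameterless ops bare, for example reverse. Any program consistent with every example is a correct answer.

map_mul(6) | drop(3) | len

Check, running the answer program on each example:
  [20, 22, -11, -36, 45, 38, -10] -> [120, 132, -66, -216, 270, 228, -60] -> [-216, 270, 228, -60] -> 4
  [-18, -48, 47, -43, -27, -18, 47, 50] -> [-108, -288, 282, -258, -162, -108, 282, 300] -> [-258, -162, -108, 282, 300] -> 5
  [-14, 30, 23, -18, 43, 38, -50, 2, -8] -> [-84, 180, 138, -108, 258, 228, -300, 12, -48] -> [-108, 258, 228, -300, 12, -48] -> 6
  [-16, -12, -50, -28, 16, 3, -24, 35, -33] -> [-96, -72, -300, -168, 96, 18, -144, 210, -198] -> [-168, 96, 18, -144, 210, -198] -> 6
  [19, -3, 23, 29, 22, 4, 22, -2, 23, -5] -> [114, -18, 138, 174, 132, 24, 132, -12, 138, -30] -> [174, 132, 24, 132, -12, 138, -30] -> 7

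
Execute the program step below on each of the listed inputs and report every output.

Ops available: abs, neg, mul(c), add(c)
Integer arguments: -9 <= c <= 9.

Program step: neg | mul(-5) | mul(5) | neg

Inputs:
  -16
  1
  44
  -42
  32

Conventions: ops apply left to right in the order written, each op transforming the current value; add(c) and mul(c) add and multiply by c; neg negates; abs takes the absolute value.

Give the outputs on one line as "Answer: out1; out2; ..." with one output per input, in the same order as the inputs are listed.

400; -25; -1100; 1050; -800

Execution, op by op:
  -16 -> 16 -> -80 -> -400 -> 400
  1 -> -1 -> 5 -> 25 -> -25
  44 -> -44 -> 220 -> 1100 -> -1100
  -42 -> 42 -> -210 -> -1050 -> 1050
  32 -> -32 -> 160 -> 800 -> -800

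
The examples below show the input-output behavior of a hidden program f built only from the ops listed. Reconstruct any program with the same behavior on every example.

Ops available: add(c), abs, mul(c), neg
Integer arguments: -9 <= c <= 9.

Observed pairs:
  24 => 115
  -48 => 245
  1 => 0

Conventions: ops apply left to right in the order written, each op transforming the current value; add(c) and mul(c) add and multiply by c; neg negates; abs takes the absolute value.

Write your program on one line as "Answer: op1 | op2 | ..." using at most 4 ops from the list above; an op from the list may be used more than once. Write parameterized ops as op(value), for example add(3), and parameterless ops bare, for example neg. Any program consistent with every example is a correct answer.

mul(5) | add(-5) | abs

Check, running the answer program on each example:
  24 -> 120 -> 115 -> 115
  -48 -> -240 -> -245 -> 245
  1 -> 5 -> 0 -> 0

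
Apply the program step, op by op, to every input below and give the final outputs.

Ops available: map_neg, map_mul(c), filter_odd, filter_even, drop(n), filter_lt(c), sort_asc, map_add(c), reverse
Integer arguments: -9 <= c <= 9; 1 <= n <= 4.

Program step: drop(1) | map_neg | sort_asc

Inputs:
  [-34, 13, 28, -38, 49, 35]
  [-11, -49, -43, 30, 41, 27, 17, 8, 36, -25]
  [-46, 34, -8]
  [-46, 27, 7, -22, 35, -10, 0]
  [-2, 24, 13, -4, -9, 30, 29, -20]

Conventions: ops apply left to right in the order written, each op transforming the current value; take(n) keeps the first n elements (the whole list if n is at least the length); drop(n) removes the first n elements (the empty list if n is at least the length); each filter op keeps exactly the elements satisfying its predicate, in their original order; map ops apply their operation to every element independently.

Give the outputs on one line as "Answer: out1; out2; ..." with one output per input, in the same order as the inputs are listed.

[-49, -35, -28, -13, 38]; [-41, -36, -30, -27, -17, -8, 25, 43, 49]; [-34, 8]; [-35, -27, -7, 0, 10, 22]; [-30, -29, -24, -13, 4, 9, 20]

Execution, op by op:
  [-34, 13, 28, -38, 49, 35] -> [13, 28, -38, 49, 35] -> [-13, -28, 38, -49, -35] -> [-49, -35, -28, -13, 38]
  [-11, -49, -43, 30, 41, 27, 17, 8, 36, -25] -> [-49, -43, 30, 41, 27, 17, 8, 36, -25] -> [49, 43, -30, -41, -27, -17, -8, -36, 25] -> [-41, -36, -30, -27, -17, -8, 25, 43, 49]
  [-46, 34, -8] -> [34, -8] -> [-34, 8] -> [-34, 8]
  [-46, 27, 7, -22, 35, -10, 0] -> [27, 7, -22, 35, -10, 0] -> [-27, -7, 22, -35, 10, 0] -> [-35, -27, -7, 0, 10, 22]
  [-2, 24, 13, -4, -9, 30, 29, -20] -> [24, 13, -4, -9, 30, 29, -20] -> [-24, -13, 4, 9, -30, -29, 20] -> [-30, -29, -24, -13, 4, 9, 20]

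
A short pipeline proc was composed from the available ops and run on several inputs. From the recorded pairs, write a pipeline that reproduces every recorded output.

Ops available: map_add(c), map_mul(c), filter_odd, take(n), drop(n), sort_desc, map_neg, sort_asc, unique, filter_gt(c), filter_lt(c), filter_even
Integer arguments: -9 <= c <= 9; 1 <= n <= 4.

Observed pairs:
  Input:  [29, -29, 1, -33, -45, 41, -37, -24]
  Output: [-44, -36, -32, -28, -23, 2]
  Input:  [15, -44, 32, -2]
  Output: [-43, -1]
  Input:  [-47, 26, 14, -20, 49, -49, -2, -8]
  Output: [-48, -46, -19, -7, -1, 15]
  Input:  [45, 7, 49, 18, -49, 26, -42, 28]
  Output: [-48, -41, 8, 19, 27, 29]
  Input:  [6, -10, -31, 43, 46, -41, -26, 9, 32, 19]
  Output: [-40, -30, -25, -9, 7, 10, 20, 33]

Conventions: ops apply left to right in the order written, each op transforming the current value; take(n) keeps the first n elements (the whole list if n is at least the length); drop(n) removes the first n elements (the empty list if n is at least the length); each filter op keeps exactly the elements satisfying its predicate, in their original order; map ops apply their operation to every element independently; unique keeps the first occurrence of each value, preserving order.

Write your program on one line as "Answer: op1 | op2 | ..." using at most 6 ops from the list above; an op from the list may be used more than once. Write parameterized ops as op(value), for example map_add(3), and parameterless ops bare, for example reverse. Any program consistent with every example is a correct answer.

sort_desc | drop(2) | map_add(-7) | sort_asc | map_add(8)

Check, running the answer program on each example:
  [29, -29, 1, -33, -45, 41, -37, -24] -> [41, 29, 1, -24, -29, -33, -37, -45] -> [1, -24, -29, -33, -37, -45] -> [-6, -31, -36, -40, -44, -52] -> [-52, -44, -40, -36, -31, -6] -> [-44, -36, -32, -28, -23, 2]
  [15, -44, 32, -2] -> [32, 15, -2, -44] -> [-2, -44] -> [-9, -51] -> [-51, -9] -> [-43, -1]
  [-47, 26, 14, -20, 49, -49, -2, -8] -> [49, 26, 14, -2, -8, -20, -47, -49] -> [14, -2, -8, -20, -47, -49] -> [7, -9, -15, -27, -54, -56] -> [-56, -54, -27, -15, -9, 7] -> [-48, -46, -19, -7, -1, 15]
  [45, 7, 49, 18, -49, 26, -42, 28] -> [49, 45, 28, 26, 18, 7, -42, -49] -> [28, 26, 18, 7, -42, -49] -> [21, 19, 11, 0, -49, -56] -> [-56, -49, 0, 11, 19, 21] -> [-48, -41, 8, 19, 27, 29]
  [6, -10, -31, 43, 46, -41, -26, 9, 32, 19] -> [46, 43, 32, 19, 9, 6, -10, -26, -31, -41] -> [32, 19, 9, 6, -10, -26, -31, -41] -> [25, 12, 2, -1, -17, -33, -38, -48] -> [-48, -38, -33, -17, -1, 2, 12, 25] -> [-40, -30, -25, -9, 7, 10, 20, 33]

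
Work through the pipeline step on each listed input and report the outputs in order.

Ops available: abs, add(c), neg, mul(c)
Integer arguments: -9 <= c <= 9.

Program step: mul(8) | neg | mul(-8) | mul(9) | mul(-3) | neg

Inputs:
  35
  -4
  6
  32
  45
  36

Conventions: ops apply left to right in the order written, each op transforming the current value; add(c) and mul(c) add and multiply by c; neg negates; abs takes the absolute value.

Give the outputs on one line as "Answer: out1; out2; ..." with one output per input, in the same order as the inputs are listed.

60480; -6912; 10368; 55296; 77760; 62208

Execution, op by op:
  35 -> 280 -> -280 -> 2240 -> 20160 -> -60480 -> 60480
  -4 -> -32 -> 32 -> -256 -> -2304 -> 6912 -> -6912
  6 -> 48 -> -48 -> 384 -> 3456 -> -10368 -> 10368
  32 -> 256 -> -256 -> 2048 -> 18432 -> -55296 -> 55296
  45 -> 360 -> -360 -> 2880 -> 25920 -> -77760 -> 77760
  36 -> 288 -> -288 -> 2304 -> 20736 -> -62208 -> 62208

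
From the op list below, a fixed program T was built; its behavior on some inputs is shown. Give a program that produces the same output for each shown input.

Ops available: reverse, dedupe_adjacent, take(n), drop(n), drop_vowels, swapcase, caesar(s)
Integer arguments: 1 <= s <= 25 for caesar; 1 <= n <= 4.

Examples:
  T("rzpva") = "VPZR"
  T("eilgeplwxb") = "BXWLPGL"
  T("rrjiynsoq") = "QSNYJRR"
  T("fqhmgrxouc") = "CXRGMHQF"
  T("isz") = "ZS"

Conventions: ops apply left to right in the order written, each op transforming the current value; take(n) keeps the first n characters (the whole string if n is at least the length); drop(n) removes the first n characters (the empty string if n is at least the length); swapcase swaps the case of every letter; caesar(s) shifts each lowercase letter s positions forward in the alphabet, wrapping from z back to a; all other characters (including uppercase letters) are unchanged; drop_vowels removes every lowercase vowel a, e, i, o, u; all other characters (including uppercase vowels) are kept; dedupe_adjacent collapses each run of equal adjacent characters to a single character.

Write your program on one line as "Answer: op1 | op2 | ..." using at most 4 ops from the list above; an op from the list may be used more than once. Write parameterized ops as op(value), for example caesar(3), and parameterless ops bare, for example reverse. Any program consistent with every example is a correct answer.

drop_vowels | swapcase | reverse

Check, running the answer program on each example:
  "rzpva" -> "rzpv" -> "RZPV" -> "VPZR"
  "eilgeplwxb" -> "lgplwxb" -> "LGPLWXB" -> "BXWLPGL"
  "rrjiynsoq" -> "rrjynsq" -> "RRJYNSQ" -> "QSNYJRR"
  "fqhmgrxouc" -> "fqhmgrxc" -> "FQHMGRXC" -> "CXRGMHQF"
  "isz" -> "sz" -> "SZ" -> "ZS"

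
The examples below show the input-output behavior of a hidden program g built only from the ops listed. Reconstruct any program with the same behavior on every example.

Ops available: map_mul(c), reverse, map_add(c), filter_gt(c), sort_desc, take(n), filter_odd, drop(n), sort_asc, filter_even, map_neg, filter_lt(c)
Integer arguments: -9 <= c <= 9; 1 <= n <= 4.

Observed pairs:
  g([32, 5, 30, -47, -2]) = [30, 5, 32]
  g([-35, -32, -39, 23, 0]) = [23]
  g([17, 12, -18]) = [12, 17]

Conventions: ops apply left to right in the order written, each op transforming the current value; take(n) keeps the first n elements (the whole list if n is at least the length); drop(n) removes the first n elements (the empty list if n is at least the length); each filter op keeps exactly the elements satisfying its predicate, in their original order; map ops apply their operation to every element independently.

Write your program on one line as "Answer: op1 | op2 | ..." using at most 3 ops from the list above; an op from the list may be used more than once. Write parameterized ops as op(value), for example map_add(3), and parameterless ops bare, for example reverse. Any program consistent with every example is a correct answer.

reverse | filter_gt(4)

Check, running the answer program on each example:
  [32, 5, 30, -47, -2] -> [-2, -47, 30, 5, 32] -> [30, 5, 32]
  [-35, -32, -39, 23, 0] -> [0, 23, -39, -32, -35] -> [23]
  [17, 12, -18] -> [-18, 12, 17] -> [12, 17]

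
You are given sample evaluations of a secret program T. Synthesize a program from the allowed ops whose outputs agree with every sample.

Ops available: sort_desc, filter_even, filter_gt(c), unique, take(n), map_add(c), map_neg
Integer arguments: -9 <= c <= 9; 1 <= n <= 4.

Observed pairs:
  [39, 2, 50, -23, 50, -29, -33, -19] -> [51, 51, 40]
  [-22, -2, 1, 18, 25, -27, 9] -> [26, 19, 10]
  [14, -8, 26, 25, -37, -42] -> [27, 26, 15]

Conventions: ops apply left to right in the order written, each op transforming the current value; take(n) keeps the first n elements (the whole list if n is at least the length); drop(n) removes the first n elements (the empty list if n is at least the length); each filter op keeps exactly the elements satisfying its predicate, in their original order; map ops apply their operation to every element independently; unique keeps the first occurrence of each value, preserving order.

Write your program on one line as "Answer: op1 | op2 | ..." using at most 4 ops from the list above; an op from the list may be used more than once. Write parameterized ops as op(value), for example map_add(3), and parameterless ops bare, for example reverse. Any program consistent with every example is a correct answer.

sort_desc | map_add(1) | take(3)

Check, running the answer program on each example:
  [39, 2, 50, -23, 50, -29, -33, -19] -> [50, 50, 39, 2, -19, -23, -29, -33] -> [51, 51, 40, 3, -18, -22, -28, -32] -> [51, 51, 40]
  [-22, -2, 1, 18, 25, -27, 9] -> [25, 18, 9, 1, -2, -22, -27] -> [26, 19, 10, 2, -1, -21, -26] -> [26, 19, 10]
  [14, -8, 26, 25, -37, -42] -> [26, 25, 14, -8, -37, -42] -> [27, 26, 15, -7, -36, -41] -> [27, 26, 15]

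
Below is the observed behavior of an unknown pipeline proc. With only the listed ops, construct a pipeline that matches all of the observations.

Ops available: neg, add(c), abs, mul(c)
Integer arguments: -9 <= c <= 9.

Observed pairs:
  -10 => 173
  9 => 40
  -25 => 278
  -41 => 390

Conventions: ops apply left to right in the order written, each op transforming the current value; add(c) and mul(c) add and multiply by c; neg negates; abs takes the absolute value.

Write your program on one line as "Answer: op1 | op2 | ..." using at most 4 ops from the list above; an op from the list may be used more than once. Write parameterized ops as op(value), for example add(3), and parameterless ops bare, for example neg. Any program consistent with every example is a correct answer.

add(-7) | add(-9) | mul(-7) | add(-9)

Check, running the answer program on each example:
  -10 -> -17 -> -26 -> 182 -> 173
  9 -> 2 -> -7 -> 49 -> 40
  -25 -> -32 -> -41 -> 287 -> 278
  -41 -> -48 -> -57 -> 399 -> 390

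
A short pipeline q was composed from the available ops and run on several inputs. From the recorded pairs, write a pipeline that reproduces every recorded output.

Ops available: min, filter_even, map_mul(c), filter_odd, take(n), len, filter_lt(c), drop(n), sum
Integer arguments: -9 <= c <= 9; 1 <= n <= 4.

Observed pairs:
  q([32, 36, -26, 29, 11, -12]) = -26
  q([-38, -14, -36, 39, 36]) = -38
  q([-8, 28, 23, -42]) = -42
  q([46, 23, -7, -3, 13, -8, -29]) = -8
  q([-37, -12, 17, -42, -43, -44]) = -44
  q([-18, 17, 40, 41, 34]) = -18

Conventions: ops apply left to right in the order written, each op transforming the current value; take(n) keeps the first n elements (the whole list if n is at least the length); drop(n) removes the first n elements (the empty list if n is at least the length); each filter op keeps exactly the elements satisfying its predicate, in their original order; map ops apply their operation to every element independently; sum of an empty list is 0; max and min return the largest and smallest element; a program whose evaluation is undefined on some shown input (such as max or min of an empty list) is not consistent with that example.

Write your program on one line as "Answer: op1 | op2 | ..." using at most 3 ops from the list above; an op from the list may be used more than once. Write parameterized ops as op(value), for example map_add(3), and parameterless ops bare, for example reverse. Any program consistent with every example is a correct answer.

filter_even | min

Check, running the answer program on each example:
  [32, 36, -26, 29, 11, -12] -> [32, 36, -26, -12] -> -26
  [-38, -14, -36, 39, 36] -> [-38, -14, -36, 36] -> -38
  [-8, 28, 23, -42] -> [-8, 28, -42] -> -42
  [46, 23, -7, -3, 13, -8, -29] -> [46, -8] -> -8
  [-37, -12, 17, -42, -43, -44] -> [-12, -42, -44] -> -44
  [-18, 17, 40, 41, 34] -> [-18, 40, 34] -> -18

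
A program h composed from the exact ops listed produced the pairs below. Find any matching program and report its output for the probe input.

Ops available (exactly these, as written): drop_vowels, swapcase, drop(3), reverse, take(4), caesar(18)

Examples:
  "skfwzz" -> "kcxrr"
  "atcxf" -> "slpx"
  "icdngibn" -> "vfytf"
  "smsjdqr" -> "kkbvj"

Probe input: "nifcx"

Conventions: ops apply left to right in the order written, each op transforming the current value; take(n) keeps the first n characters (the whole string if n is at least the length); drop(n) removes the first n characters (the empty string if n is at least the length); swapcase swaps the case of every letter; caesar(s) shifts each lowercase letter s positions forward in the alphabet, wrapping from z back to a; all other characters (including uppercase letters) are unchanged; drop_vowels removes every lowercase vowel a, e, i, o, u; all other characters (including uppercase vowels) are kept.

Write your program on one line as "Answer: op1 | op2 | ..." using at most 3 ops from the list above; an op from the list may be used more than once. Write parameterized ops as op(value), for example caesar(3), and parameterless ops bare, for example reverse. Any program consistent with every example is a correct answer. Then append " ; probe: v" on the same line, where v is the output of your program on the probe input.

caesar(18) | drop_vowels ; probe: "fxp"

Check, running the answer program on each example:
  "skfwzz" -> "kcxorr" -> "kcxrr"
  "atcxf" -> "slupx" -> "slpx"
  "icdngibn" -> "auvfyatf" -> "vfytf"
  "smsjdqr" -> "kekbvij" -> "kkbvj"
  probe: "nifcx" -> "faxup" -> "fxp"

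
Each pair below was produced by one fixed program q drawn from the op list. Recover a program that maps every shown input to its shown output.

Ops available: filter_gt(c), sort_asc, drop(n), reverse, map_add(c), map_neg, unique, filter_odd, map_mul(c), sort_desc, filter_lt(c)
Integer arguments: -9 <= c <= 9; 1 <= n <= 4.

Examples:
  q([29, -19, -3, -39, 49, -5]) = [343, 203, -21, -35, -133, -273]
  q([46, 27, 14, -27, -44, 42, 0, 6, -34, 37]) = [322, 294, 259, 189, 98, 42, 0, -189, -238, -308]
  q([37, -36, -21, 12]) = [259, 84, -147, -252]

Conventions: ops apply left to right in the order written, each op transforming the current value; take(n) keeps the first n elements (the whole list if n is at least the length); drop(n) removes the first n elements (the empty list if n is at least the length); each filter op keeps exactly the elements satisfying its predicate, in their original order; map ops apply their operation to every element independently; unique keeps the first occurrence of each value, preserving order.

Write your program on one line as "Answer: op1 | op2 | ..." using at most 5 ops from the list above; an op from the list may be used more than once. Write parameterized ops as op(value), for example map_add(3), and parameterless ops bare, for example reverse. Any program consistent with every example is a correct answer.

map_mul(-7) | reverse | sort_desc | sort_asc | map_neg

Check, running the answer program on each example:
  [29, -19, -3, -39, 49, -5] -> [-203, 133, 21, 273, -343, 35] -> [35, -343, 273, 21, 133, -203] -> [273, 133, 35, 21, -203, -343] -> [-343, -203, 21, 35, 133, 273] -> [343, 203, -21, -35, -133, -273]
  [46, 27, 14, -27, -44, 42, 0, 6, -34, 37] -> [-322, -189, -98, 189, 308, -294, 0, -42, 238, -259] -> [-259, 238, -42, 0, -294, 308, 189, -98, -189, -322] -> [308, 238, 189, 0, -42, -98, -189, -259, -294, -322] -> [-322, -294, -259, -189, -98, -42, 0, 189, 238, 308] -> [322, 294, 259, 189, 98, 42, 0, -189, -238, -308]
  [37, -36, -21, 12] -> [-259, 252, 147, -84] -> [-84, 147, 252, -259] -> [252, 147, -84, -259] -> [-259, -84, 147, 252] -> [259, 84, -147, -252]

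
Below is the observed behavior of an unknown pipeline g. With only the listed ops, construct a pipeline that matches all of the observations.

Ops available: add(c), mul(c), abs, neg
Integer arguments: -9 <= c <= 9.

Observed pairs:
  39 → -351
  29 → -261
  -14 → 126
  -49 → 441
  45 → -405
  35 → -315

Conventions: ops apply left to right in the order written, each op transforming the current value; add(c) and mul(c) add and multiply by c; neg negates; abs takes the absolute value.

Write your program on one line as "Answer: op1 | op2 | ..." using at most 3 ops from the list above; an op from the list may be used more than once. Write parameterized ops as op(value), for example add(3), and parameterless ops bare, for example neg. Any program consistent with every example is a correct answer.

mul(9) | mul(-1)

Check, running the answer program on each example:
  39 -> 351 -> -351
  29 -> 261 -> -261
  -14 -> -126 -> 126
  -49 -> -441 -> 441
  45 -> 405 -> -405
  35 -> 315 -> -315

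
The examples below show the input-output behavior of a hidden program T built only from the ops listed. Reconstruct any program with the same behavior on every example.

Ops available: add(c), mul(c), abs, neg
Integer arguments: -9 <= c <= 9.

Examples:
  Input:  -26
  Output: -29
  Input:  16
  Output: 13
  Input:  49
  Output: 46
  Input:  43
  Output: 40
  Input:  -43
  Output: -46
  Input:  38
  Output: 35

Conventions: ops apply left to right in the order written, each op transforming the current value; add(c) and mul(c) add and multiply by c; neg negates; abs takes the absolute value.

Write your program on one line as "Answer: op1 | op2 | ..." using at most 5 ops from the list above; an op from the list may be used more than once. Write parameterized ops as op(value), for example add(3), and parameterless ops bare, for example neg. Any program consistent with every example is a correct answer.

neg | add(1) | neg | add(-2)

Check, running the answer program on each example:
  -26 -> 26 -> 27 -> -27 -> -29
  16 -> -16 -> -15 -> 15 -> 13
  49 -> -49 -> -48 -> 48 -> 46
  43 -> -43 -> -42 -> 42 -> 40
  -43 -> 43 -> 44 -> -44 -> -46
  38 -> -38 -> -37 -> 37 -> 35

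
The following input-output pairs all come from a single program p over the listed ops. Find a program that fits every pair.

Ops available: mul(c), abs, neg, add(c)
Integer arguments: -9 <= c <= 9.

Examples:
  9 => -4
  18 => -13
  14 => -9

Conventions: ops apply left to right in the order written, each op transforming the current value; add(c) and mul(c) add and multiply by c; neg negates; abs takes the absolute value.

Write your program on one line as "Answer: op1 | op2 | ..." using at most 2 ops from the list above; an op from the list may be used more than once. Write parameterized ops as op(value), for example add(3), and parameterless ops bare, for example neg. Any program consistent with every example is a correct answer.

add(-5) | neg

Check, running the answer program on each example:
  9 -> 4 -> -4
  18 -> 13 -> -13
  14 -> 9 -> -9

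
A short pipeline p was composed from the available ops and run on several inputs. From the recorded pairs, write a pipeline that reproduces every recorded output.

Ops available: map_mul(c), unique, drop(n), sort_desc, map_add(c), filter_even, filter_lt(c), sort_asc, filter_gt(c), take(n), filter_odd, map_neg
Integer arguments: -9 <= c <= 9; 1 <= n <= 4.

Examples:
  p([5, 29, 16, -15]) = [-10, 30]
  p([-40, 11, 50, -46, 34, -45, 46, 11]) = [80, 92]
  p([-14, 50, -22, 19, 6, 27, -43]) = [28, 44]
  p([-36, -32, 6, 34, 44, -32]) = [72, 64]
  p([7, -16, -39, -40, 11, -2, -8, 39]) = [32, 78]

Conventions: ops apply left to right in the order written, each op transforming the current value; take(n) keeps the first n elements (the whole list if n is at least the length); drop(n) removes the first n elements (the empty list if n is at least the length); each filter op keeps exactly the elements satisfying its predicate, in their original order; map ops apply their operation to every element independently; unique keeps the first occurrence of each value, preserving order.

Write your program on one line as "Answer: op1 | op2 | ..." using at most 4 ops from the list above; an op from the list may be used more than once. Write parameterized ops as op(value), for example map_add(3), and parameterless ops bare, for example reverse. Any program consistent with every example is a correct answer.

filter_lt(7) | take(2) | map_mul(-2)

Check, running the answer program on each example:
  [5, 29, 16, -15] -> [5, -15] -> [5, -15] -> [-10, 30]
  [-40, 11, 50, -46, 34, -45, 46, 11] -> [-40, -46, -45] -> [-40, -46] -> [80, 92]
  [-14, 50, -22, 19, 6, 27, -43] -> [-14, -22, 6, -43] -> [-14, -22] -> [28, 44]
  [-36, -32, 6, 34, 44, -32] -> [-36, -32, 6, -32] -> [-36, -32] -> [72, 64]
  [7, -16, -39, -40, 11, -2, -8, 39] -> [-16, -39, -40, -2, -8] -> [-16, -39] -> [32, 78]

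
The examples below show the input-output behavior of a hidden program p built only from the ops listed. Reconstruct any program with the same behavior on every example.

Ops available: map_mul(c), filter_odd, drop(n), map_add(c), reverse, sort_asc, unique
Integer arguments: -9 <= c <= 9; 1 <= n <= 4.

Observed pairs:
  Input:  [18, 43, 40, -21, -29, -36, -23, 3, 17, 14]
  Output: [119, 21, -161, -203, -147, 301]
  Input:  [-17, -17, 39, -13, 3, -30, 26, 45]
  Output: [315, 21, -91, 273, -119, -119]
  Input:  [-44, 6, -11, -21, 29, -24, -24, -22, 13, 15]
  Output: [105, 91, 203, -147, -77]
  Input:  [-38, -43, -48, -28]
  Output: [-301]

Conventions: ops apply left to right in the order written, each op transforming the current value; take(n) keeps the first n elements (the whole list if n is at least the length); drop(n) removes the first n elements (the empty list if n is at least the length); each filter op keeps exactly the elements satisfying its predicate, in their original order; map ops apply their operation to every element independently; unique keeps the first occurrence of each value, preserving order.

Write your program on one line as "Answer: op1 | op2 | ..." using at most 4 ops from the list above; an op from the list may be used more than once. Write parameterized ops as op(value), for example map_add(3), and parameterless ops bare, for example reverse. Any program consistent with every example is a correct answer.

map_mul(7) | reverse | filter_odd

Check, running the answer program on each example:
  [18, 43, 40, -21, -29, -36, -23, 3, 17, 14] -> [126, 301, 280, -147, -203, -252, -161, 21, 119, 98] -> [98, 119, 21, -161, -252, -203, -147, 280, 301, 126] -> [119, 21, -161, -203, -147, 301]
  [-17, -17, 39, -13, 3, -30, 26, 45] -> [-119, -119, 273, -91, 21, -210, 182, 315] -> [315, 182, -210, 21, -91, 273, -119, -119] -> [315, 21, -91, 273, -119, -119]
  [-44, 6, -11, -21, 29, -24, -24, -22, 13, 15] -> [-308, 42, -77, -147, 203, -168, -168, -154, 91, 105] -> [105, 91, -154, -168, -168, 203, -147, -77, 42, -308] -> [105, 91, 203, -147, -77]
  [-38, -43, -48, -28] -> [-266, -301, -336, -196] -> [-196, -336, -301, -266] -> [-301]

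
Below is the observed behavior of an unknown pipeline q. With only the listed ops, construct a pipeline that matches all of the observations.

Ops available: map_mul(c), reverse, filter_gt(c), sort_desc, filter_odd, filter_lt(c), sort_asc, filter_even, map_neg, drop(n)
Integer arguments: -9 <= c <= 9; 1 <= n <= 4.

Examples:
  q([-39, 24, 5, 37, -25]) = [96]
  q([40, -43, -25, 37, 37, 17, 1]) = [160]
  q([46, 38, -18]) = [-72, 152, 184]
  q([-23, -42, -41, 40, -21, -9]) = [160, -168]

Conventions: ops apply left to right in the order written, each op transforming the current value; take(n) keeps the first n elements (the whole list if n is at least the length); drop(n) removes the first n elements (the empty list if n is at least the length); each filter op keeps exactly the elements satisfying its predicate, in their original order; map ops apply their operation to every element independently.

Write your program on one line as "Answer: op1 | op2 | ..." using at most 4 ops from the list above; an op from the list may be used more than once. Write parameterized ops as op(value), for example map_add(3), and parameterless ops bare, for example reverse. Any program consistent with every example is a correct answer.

reverse | filter_even | map_mul(4)

Check, running the answer program on each example:
  [-39, 24, 5, 37, -25] -> [-25, 37, 5, 24, -39] -> [24] -> [96]
  [40, -43, -25, 37, 37, 17, 1] -> [1, 17, 37, 37, -25, -43, 40] -> [40] -> [160]
  [46, 38, -18] -> [-18, 38, 46] -> [-18, 38, 46] -> [-72, 152, 184]
  [-23, -42, -41, 40, -21, -9] -> [-9, -21, 40, -41, -42, -23] -> [40, -42] -> [160, -168]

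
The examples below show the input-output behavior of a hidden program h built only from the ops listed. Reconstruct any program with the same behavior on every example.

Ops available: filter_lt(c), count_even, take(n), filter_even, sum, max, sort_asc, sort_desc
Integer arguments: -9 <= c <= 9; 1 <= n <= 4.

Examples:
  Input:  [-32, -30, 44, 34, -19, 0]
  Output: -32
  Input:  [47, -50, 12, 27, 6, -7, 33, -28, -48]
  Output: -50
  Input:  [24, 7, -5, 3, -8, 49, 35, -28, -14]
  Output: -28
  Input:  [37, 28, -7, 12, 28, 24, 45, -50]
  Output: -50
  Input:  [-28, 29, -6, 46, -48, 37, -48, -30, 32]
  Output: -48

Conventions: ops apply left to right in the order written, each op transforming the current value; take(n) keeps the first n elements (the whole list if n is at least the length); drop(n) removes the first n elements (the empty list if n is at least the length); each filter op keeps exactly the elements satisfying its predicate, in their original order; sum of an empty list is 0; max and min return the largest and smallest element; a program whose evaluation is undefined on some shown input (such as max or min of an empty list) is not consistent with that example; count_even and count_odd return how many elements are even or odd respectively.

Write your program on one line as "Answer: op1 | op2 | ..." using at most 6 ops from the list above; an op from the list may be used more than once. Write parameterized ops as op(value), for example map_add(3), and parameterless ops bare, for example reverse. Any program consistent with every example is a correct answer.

sort_asc | filter_lt(8) | filter_even | take(1) | max

Check, running the answer program on each example:
  [-32, -30, 44, 34, -19, 0] -> [-32, -30, -19, 0, 34, 44] -> [-32, -30, -19, 0] -> [-32, -30, 0] -> [-32] -> -32
  [47, -50, 12, 27, 6, -7, 33, -28, -48] -> [-50, -48, -28, -7, 6, 12, 27, 33, 47] -> [-50, -48, -28, -7, 6] -> [-50, -48, -28, 6] -> [-50] -> -50
  [24, 7, -5, 3, -8, 49, 35, -28, -14] -> [-28, -14, -8, -5, 3, 7, 24, 35, 49] -> [-28, -14, -8, -5, 3, 7] -> [-28, -14, -8] -> [-28] -> -28
  [37, 28, -7, 12, 28, 24, 45, -50] -> [-50, -7, 12, 24, 28, 28, 37, 45] -> [-50, -7] -> [-50] -> [-50] -> -50
  [-28, 29, -6, 46, -48, 37, -48, -30, 32] -> [-48, -48, -30, -28, -6, 29, 32, 37, 46] -> [-48, -48, -30, -28, -6] -> [-48, -48, -30, -28, -6] -> [-48] -> -48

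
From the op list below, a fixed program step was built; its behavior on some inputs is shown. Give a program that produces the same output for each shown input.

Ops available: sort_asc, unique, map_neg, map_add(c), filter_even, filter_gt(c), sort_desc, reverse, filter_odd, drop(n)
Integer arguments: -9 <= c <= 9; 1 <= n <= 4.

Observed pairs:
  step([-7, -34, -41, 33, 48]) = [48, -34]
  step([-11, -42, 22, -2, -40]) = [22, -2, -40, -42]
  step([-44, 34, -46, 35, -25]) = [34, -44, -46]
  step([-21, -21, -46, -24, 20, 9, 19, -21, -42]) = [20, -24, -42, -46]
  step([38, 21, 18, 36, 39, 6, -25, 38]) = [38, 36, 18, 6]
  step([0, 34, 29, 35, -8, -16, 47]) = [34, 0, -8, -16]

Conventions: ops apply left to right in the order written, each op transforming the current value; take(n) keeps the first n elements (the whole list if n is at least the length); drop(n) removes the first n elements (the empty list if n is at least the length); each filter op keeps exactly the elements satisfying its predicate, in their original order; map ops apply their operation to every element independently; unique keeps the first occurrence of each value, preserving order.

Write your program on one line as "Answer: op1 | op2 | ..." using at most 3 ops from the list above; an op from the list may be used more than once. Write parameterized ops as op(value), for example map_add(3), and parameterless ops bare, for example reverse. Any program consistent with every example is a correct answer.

sort_desc | unique | filter_even

Check, running the answer program on each example:
  [-7, -34, -41, 33, 48] -> [48, 33, -7, -34, -41] -> [48, 33, -7, -34, -41] -> [48, -34]
  [-11, -42, 22, -2, -40] -> [22, -2, -11, -40, -42] -> [22, -2, -11, -40, -42] -> [22, -2, -40, -42]
  [-44, 34, -46, 35, -25] -> [35, 34, -25, -44, -46] -> [35, 34, -25, -44, -46] -> [34, -44, -46]
  [-21, -21, -46, -24, 20, 9, 19, -21, -42] -> [20, 19, 9, -21, -21, -21, -24, -42, -46] -> [20, 19, 9, -21, -24, -42, -46] -> [20, -24, -42, -46]
  [38, 21, 18, 36, 39, 6, -25, 38] -> [39, 38, 38, 36, 21, 18, 6, -25] -> [39, 38, 36, 21, 18, 6, -25] -> [38, 36, 18, 6]
  [0, 34, 29, 35, -8, -16, 47] -> [47, 35, 34, 29, 0, -8, -16] -> [47, 35, 34, 29, 0, -8, -16] -> [34, 0, -8, -16]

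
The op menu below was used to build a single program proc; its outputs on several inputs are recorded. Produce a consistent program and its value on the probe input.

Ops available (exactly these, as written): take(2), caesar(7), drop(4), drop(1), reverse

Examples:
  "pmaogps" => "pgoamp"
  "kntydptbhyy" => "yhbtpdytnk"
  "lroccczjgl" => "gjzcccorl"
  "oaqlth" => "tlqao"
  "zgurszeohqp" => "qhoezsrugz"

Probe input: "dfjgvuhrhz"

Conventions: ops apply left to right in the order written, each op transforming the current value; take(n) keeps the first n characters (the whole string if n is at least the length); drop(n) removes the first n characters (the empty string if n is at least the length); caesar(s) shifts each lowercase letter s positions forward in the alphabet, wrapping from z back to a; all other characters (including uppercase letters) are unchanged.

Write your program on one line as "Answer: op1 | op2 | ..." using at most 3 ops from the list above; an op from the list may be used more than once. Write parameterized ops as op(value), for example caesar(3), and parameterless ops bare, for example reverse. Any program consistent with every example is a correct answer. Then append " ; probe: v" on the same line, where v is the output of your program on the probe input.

reverse | drop(1) ; probe: "hrhuvgjfd"

Check, running the answer program on each example:
  "pmaogps" -> "spgoamp" -> "pgoamp"
  "kntydptbhyy" -> "yyhbtpdytnk" -> "yhbtpdytnk"
  "lroccczjgl" -> "lgjzcccorl" -> "gjzcccorl"
  "oaqlth" -> "htlqao" -> "tlqao"
  "zgurszeohqp" -> "pqhoezsrugz" -> "qhoezsrugz"
  probe: "dfjgvuhrhz" -> "zhrhuvgjfd" -> "hrhuvgjfd"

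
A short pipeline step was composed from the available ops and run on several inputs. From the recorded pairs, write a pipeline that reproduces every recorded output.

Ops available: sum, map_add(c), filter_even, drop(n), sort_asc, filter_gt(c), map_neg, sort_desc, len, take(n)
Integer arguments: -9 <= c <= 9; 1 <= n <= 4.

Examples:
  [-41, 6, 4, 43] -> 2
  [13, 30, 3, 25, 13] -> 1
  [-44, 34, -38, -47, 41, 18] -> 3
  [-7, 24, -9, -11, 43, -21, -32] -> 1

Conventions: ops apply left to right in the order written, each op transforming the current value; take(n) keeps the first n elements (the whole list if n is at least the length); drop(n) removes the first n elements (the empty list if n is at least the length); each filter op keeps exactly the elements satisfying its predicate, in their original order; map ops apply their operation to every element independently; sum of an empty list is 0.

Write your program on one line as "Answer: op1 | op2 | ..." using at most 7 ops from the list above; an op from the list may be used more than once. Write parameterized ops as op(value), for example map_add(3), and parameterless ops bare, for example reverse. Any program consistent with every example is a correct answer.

map_neg | take(4) | map_add(4) | sort_desc | filter_even | len

Check, running the answer program on each example:
  [-41, 6, 4, 43] -> [41, -6, -4, -43] -> [41, -6, -4, -43] -> [45, -2, 0, -39] -> [45, 0, -2, -39] -> [0, -2] -> 2
  [13, 30, 3, 25, 13] -> [-13, -30, -3, -25, -13] -> [-13, -30, -3, -25] -> [-9, -26, 1, -21] -> [1, -9, -21, -26] -> [-26] -> 1
  [-44, 34, -38, -47, 41, 18] -> [44, -34, 38, 47, -41, -18] -> [44, -34, 38, 47] -> [48, -30, 42, 51] -> [51, 48, 42, -30] -> [48, 42, -30] -> 3
  [-7, 24, -9, -11, 43, -21, -32] -> [7, -24, 9, 11, -43, 21, 32] -> [7, -24, 9, 11] -> [11, -20, 13, 15] -> [15, 13, 11, -20] -> [-20] -> 1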